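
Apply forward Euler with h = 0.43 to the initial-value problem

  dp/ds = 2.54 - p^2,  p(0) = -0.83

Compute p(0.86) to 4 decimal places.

Euler: p_{n+1} = p_n + h·f(s_n, p_n).
s=0.000000, p=-0.830000: f=1.851100 → p ← -0.830000 + 0.43·1.851100 = -0.034027
s=0.430000, p=-0.034027: f=2.538842 → p ← -0.034027 + 0.43·2.538842 = 1.057675
p(0.86) ≈ 1.0577

1.0577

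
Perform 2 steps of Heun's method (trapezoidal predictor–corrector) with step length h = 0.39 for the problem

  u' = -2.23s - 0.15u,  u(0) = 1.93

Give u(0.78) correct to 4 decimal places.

1.0582

Heun: k1 = f(s_n, u_n); k2 = f(s_n + h, u_n + h·k1); u_{n+1} = u_n + (h/2)·(k1 + k2).
s=0.000000, u=1.930000:
  k1 = f(0.000000, 1.930000) = -0.289500
  k2 = f(0.390000, 1.817095) = -1.142264
  u ← 1.930000 + (0.39/2)·(-0.289500 + (-1.142264)) = 1.650806
s=0.390000, u=1.650806:
  k1 = f(0.390000, 1.650806) = -1.117321
  k2 = f(0.780000, 1.215051) = -1.921658
  u ← 1.650806 + (0.39/2)·(-1.117321 + (-1.921658)) = 1.058205
u(0.78) ≈ 1.0582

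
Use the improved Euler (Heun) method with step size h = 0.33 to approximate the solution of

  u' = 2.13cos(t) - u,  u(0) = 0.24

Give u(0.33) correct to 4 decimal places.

Heun: k1 = f(t_n, u_n); k2 = f(t_n + h, u_n + h·k1); u_{n+1} = u_n + (h/2)·(k1 + k2).
t=0.000000, u=0.240000:
  k1 = f(0.000000, 0.240000) = 1.890000
  k2 = f(0.330000, 0.863700) = 1.151370
  u ← 0.240000 + (0.33/2)·(1.890000 + 1.151370) = 0.741826
u(0.33) ≈ 0.7418

0.7418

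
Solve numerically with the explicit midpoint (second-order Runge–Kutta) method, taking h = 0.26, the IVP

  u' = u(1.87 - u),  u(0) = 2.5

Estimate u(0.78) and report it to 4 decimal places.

Midpoint: k1 = f(s_n, u_n); k2 = f(s_n + h/2, u_n + (h/2)·k1); u_{n+1} = u_n + h·k2.
s=0.000000, u=2.500000:
  k1 = f(0.000000, 2.500000) = -1.575000
  k2 = f(0.130000, 2.295250) = -0.976055
  u ← 2.500000 + 0.26·(-0.976055) = 2.246226
s=0.260000, u=2.246226:
  k1 = f(0.260000, 2.246226) = -0.845088
  k2 = f(0.390000, 2.136364) = -0.569051
  u ← 2.246226 + 0.26·(-0.569051) = 2.098272
s=0.520000, u=2.098272:
  k1 = f(0.520000, 2.098272) = -0.478978
  k2 = f(0.650000, 2.036005) = -0.337988
  u ← 2.098272 + 0.26·(-0.337988) = 2.010396
u(0.78) ≈ 2.0104

2.0104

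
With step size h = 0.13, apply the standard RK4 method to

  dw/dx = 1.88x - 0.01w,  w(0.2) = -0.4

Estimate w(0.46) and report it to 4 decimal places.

-0.2378

RK4: k1 = f(x_n, w_n); k2 = f(x_n + h/2, w_n + (h/2)·k1); k3 = f(x_n + h/2, w_n + (h/2)·k2); k4 = f(x_n + h, w_n + h·k3); w_{n+1} = w_n + (h/6)·(k1 + 2k2 + 2k3 + k4).
x=0.200000, w=-0.400000:
  k1 = f(0.200000, -0.400000) = 0.380000
  k2 = f(0.265000, -0.375300) = 0.501953
  k3 = f(0.265000, -0.367373) = 0.501874
  k4 = f(0.330000, -0.334756) = 0.623748
  w ← -0.400000 + (0.13/6)·(k1 + 2k2 + 2k3 + k4) = -0.334753
x=0.330000, w=-0.334753:
  k1 = f(0.330000, -0.334753) = 0.623748
  k2 = f(0.395000, -0.294209) = 0.745542
  k3 = f(0.395000, -0.286293) = 0.745463
  k4 = f(0.460000, -0.237843) = 0.867178
  w ← -0.334753 + (0.13/6)·(k1 + 2k2 + 2k3 + k4) = -0.237839
w(0.46) ≈ -0.2378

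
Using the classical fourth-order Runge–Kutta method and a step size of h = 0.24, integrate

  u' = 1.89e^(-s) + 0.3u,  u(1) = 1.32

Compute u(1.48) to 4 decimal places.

RK4: k1 = f(s_n, u_n); k2 = f(s_n + h/2, u_n + (h/2)·k1); k3 = f(s_n + h/2, u_n + (h/2)·k2); k4 = f(s_n + h, u_n + h·k3); u_{n+1} = u_n + (h/6)·(k1 + 2k2 + 2k3 + k4).
s=1.000000, u=1.320000:
  k1 = f(1.000000, 1.320000) = 1.091292
  k2 = f(1.120000, 1.450955) = 1.051955
  k3 = f(1.120000, 1.446235) = 1.050539
  k4 = f(1.240000, 1.572129) = 1.018575
  u ← 1.320000 + (0.24/6)·(k1 + 2k2 + 2k3 + k4) = 1.572594
s=1.240000, u=1.572594:
  k1 = f(1.240000, 1.572594) = 1.018714
  k2 = f(1.360000, 1.694840) = 0.993541
  k3 = f(1.360000, 1.691819) = 0.992635
  k4 = f(1.480000, 1.810827) = 0.973483
  u ← 1.572594 + (0.24/6)·(k1 + 2k2 + 2k3 + k4) = 1.811176
u(1.48) ≈ 1.8112

1.8112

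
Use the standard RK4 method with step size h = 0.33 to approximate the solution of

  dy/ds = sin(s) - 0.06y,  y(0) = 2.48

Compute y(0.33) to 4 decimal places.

2.4850

RK4: k1 = f(s_n, y_n); k2 = f(s_n + h/2, y_n + (h/2)·k1); k3 = f(s_n + h/2, y_n + (h/2)·k2); k4 = f(s_n + h, y_n + h·k3); y_{n+1} = y_n + (h/6)·(k1 + 2k2 + 2k3 + k4).
s=0.000000, y=2.480000:
  k1 = f(0.000000, 2.480000) = -0.148800
  k2 = f(0.165000, 2.455448) = 0.016925
  k3 = f(0.165000, 2.482793) = 0.015285
  k4 = f(0.330000, 2.485044) = 0.174940
  y ← 2.480000 + (0.33/6)·(k1 + 2k2 + 2k3 + k4) = 2.484981
y(0.33) ≈ 2.4850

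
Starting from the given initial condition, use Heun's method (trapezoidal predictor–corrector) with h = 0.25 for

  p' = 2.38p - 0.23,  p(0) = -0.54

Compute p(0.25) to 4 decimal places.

Heun: k1 = f(x_n, p_n); k2 = f(x_n + h, p_n + h·k1); p_{n+1} = p_n + (h/2)·(k1 + k2).
x=0.000000, p=-0.540000:
  k1 = f(0.000000, -0.540000) = -1.515200
  k2 = f(0.250000, -0.918800) = -2.416744
  p ← -0.540000 + (0.25/2)·(-1.515200 + (-2.416744)) = -1.031493
p(0.25) ≈ -1.0315

-1.0315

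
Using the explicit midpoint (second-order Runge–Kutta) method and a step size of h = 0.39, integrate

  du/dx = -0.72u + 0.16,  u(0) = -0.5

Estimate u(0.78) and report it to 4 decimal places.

-0.1934

Midpoint: k1 = f(x_n, u_n); k2 = f(x_n + h/2, u_n + (h/2)·k1); u_{n+1} = u_n + h·k2.
x=0.000000, u=-0.500000:
  k1 = f(0.000000, -0.500000) = 0.520000
  k2 = f(0.195000, -0.398600) = 0.446992
  u ← -0.500000 + 0.39·0.446992 = -0.325673
x=0.390000, u=-0.325673:
  k1 = f(0.390000, -0.325673) = 0.394485
  k2 = f(0.585000, -0.248749) = 0.339099
  u ← -0.325673 + 0.39·0.339099 = -0.193425
u(0.78) ≈ -0.1934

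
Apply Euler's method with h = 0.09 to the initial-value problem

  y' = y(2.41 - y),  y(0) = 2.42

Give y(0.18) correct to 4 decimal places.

Euler: y_{n+1} = y_n + h·f(t_n, y_n).
t=0.000000, y=2.420000: f=-0.024200 → y ← 2.420000 + 0.09·(-0.024200) = 2.417822
t=0.090000, y=2.417822: f=-0.018912 → y ← 2.417822 + 0.09·(-0.018912) = 2.416120
y(0.18) ≈ 2.4161

2.4161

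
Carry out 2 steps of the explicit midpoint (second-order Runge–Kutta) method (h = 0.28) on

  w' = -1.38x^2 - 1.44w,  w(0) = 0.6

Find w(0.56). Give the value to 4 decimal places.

Midpoint: k1 = f(x_n, w_n); k2 = f(x_n + h/2, w_n + (h/2)·k1); w_{n+1} = w_n + h·k2.
x=0.000000, w=0.600000:
  k1 = f(0.000000, 0.600000) = -0.864000
  k2 = f(0.140000, 0.479040) = -0.716866
  w ← 0.600000 + 0.28·(-0.716866) = 0.399278
x=0.280000, w=0.399278:
  k1 = f(0.280000, 0.399278) = -0.683152
  k2 = f(0.420000, 0.303636) = -0.680668
  w ← 0.399278 + 0.28·(-0.680668) = 0.208690
w(0.56) ≈ 0.2087

0.2087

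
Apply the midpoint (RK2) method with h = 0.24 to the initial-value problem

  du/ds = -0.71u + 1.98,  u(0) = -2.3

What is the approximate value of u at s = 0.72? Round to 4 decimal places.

Midpoint: k1 = f(s_n, u_n); k2 = f(s_n + h/2, u_n + (h/2)·k1); u_{n+1} = u_n + h·k2.
s=0.000000, u=-2.300000:
  k1 = f(0.000000, -2.300000) = 3.613000
  k2 = f(0.120000, -1.866440) = 3.305172
  u ← -2.300000 + 0.24·3.305172 = -1.506759
s=0.240000, u=-1.506759:
  k1 = f(0.240000, -1.506759) = 3.049799
  k2 = f(0.360000, -1.140783) = 2.789956
  u ← -1.506759 + 0.24·2.789956 = -0.837169
s=0.480000, u=-0.837169:
  k1 = f(0.480000, -0.837169) = 2.574390
  k2 = f(0.600000, -0.528242) = 2.355052
  u ← -0.837169 + 0.24·2.355052 = -0.271957
u(0.72) ≈ -0.2720

-0.2720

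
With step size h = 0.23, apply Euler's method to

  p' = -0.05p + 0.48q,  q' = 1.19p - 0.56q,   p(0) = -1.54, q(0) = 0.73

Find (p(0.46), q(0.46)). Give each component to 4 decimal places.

Euler on (p,q): p_{n+1} = p_n + h·p', q_{n+1} = q_n + h·q'.
0.000000: (-1.540000, 0.730000); f=(0.427400, -2.241400) → (-1.441698, 0.214478)
0.230000: (-1.441698, 0.214478); f=(0.175034, -1.835728) → (-1.401440, -0.207740)
(p(0.46), q(0.46)) ≈ (-1.4014, -0.2077)

-1.4014, -0.2077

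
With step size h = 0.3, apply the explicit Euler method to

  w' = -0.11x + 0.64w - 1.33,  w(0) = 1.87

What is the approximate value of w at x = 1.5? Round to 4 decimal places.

1.4574

Euler: w_{n+1} = w_n + h·f(x_n, w_n).
x=0.000000, w=1.870000: f=-0.133200 → w ← 1.870000 + 0.3·(-0.133200) = 1.830040
x=0.300000, w=1.830040: f=-0.191774 → w ← 1.830040 + 0.3·(-0.191774) = 1.772508
x=0.600000, w=1.772508: f=-0.261595 → w ← 1.772508 + 0.3·(-0.261595) = 1.694029
x=0.900000, w=1.694029: f=-0.344821 → w ← 1.694029 + 0.3·(-0.344821) = 1.590583
x=1.200000, w=1.590583: f=-0.444027 → w ← 1.590583 + 0.3·(-0.444027) = 1.457375
w(1.5) ≈ 1.4574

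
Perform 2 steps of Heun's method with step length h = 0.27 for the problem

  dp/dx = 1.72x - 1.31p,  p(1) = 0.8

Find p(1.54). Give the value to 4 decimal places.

1.2656

Heun: k1 = f(x_n, p_n); k2 = f(x_n + h, p_n + h·k1); p_{n+1} = p_n + (h/2)·(k1 + k2).
x=1.000000, p=0.800000:
  k1 = f(1.000000, 0.800000) = 0.672000
  k2 = f(1.270000, 0.981440) = 0.898714
  p ← 0.800000 + (0.27/2)·(0.672000 + 0.898714) = 1.012046
x=1.270000, p=1.012046:
  k1 = f(1.270000, 1.012046) = 0.858619
  k2 = f(1.540000, 1.243874) = 1.019326
  p ← 1.012046 + (0.27/2)·(0.858619 + 1.019326) = 1.265569
p(1.54) ≈ 1.2656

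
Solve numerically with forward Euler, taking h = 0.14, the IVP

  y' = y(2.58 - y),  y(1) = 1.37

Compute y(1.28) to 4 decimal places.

Euler: y_{n+1} = y_n + h·f(x_n, y_n).
x=1.000000, y=1.370000: f=1.657700 → y ← 1.370000 + 0.14·1.657700 = 1.602078
x=1.140000, y=1.602078: f=1.566707 → y ← 1.602078 + 0.14·1.566707 = 1.821417
y(1.28) ≈ 1.8214

1.8214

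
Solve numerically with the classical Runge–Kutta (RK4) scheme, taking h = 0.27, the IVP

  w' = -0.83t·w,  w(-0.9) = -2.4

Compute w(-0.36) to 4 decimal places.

-3.1830

RK4: k1 = f(t_n, w_n); k2 = f(t_n + h/2, w_n + (h/2)·k1); k3 = f(t_n + h/2, w_n + (h/2)·k2); k4 = f(t_n + h, w_n + h·k3); w_{n+1} = w_n + (h/6)·(k1 + 2k2 + 2k3 + k4).
t=-0.900000, w=-2.400000:
  k1 = f(-0.900000, -2.400000) = -1.792800
  k2 = f(-0.765000, -2.642028) = -1.677556
  k3 = f(-0.765000, -2.626470) = -1.667677
  k4 = f(-0.630000, -2.850273) = -1.490408
  w ← -2.400000 + (0.27/6)·(k1 + 2k2 + 2k3 + k4) = -2.848815
t=-0.630000, w=-2.848815:
  k1 = f(-0.630000, -2.848815) = -1.489646
  k2 = f(-0.495000, -3.049917) = -1.253059
  k3 = f(-0.495000, -3.017978) = -1.239936
  k4 = f(-0.360000, -3.183598) = -0.951259
  w ← -2.848815 + (0.27/6)·(k1 + 2k2 + 2k3 + k4) = -3.183026
w(-0.36) ≈ -3.1830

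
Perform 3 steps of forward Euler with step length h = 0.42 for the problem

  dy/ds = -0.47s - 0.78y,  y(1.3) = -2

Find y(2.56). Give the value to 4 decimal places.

-1.3748

Euler: y_{n+1} = y_n + h·f(s_n, y_n).
s=1.300000, y=-2.000000: f=0.949000 → y ← -2.000000 + 0.42·0.949000 = -1.601420
s=1.720000, y=-1.601420: f=0.440708 → y ← -1.601420 + 0.42·0.440708 = -1.416323
s=2.140000, y=-1.416323: f=0.098932 → y ← -1.416323 + 0.42·0.098932 = -1.374771
y(2.56) ≈ -1.3748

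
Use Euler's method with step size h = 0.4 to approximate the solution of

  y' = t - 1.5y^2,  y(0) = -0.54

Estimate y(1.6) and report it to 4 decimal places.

Euler: y_{n+1} = y_n + h·f(t_n, y_n).
t=0.000000, y=-0.540000: f=-0.437400 → y ← -0.540000 + 0.4·(-0.437400) = -0.714960
t=0.400000, y=-0.714960: f=-0.366752 → y ← -0.714960 + 0.4·(-0.366752) = -0.861661
t=0.800000, y=-0.861661: f=-0.313689 → y ← -0.861661 + 0.4·(-0.313689) = -0.987136
t=1.200000, y=-0.987136: f=-0.261657 → y ← -0.987136 + 0.4·(-0.261657) = -1.091799
y(1.6) ≈ -1.0918

-1.0918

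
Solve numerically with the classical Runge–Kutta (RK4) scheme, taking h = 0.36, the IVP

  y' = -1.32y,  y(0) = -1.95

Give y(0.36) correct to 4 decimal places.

-1.2128

RK4: k1 = f(s_n, y_n); k2 = f(s_n + h/2, y_n + (h/2)·k1); k3 = f(s_n + h/2, y_n + (h/2)·k2); k4 = f(s_n + h, y_n + h·k3); y_{n+1} = y_n + (h/6)·(k1 + 2k2 + 2k3 + k4).
s=0.000000, y=-1.950000:
  k1 = f(0.000000, -1.950000) = 2.574000
  k2 = f(0.180000, -1.486680) = 1.962418
  k3 = f(0.180000, -1.596765) = 2.107730
  k4 = f(0.360000, -1.191217) = 1.572407
  y ← -1.950000 + (0.36/6)·(k1 + 2k2 + 2k3 + k4) = -1.212798
y(0.36) ≈ -1.2128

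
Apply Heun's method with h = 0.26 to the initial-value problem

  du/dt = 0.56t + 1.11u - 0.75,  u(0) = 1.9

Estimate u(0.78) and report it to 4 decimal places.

Heun: k1 = f(t_n, u_n); k2 = f(t_n + h, u_n + h·k1); u_{n+1} = u_n + (h/2)·(k1 + k2).
t=0.000000, u=1.900000:
  k1 = f(0.000000, 1.900000) = 1.359000
  k2 = f(0.260000, 2.253340) = 1.896807
  u ← 1.900000 + (0.26/2)·(1.359000 + 1.896807) = 2.323255
t=0.260000, u=2.323255:
  k1 = f(0.260000, 2.323255) = 1.974413
  k2 = f(0.520000, 2.836602) = 2.689829
  u ← 2.323255 + (0.26/2)·(1.974413 + 2.689829) = 2.929606
t=0.520000, u=2.929606:
  k1 = f(0.520000, 2.929606) = 2.793063
  k2 = f(0.780000, 3.655803) = 3.744741
  u ← 2.929606 + (0.26/2)·(2.793063 + 3.744741) = 3.779521
u(0.78) ≈ 3.7795

3.7795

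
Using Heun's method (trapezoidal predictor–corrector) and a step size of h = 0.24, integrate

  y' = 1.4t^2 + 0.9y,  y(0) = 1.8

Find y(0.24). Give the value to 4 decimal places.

Heun: k1 = f(t_n, y_n); k2 = f(t_n + h, y_n + h·k1); y_{n+1} = y_n + (h/2)·(k1 + k2).
t=0.000000, y=1.800000:
  k1 = f(0.000000, 1.800000) = 1.620000
  k2 = f(0.240000, 2.188800) = 2.050560
  y ← 1.800000 + (0.24/2)·(1.620000 + 2.050560) = 2.240467
y(0.24) ≈ 2.2405

2.2405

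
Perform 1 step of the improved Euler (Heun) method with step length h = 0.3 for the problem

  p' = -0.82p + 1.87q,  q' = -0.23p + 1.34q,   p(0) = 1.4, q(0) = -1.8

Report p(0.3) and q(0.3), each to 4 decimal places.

-0.0177, -2.7383

Heun on (p,q): k1 = f(t_n, state_n); k2 = f(t_n + h, state_n + h·k1); state_{n+1} = state_n + (h/2)·(k1 + k2).
0.000000: (1.400000, -1.800000)
  k1 = (-4.514000, -2.734000)
  predictor → (0.045800, -2.620200)
  k2 = (-4.937330, -3.521602)
  → (-0.017700, -2.738340)
(p(0.3), q(0.3)) ≈ (-0.0177, -2.7383)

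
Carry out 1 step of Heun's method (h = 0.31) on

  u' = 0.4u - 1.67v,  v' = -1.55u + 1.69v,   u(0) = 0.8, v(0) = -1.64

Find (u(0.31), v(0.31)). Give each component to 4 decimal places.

Heun on (u,v): k1 = f(t_n, state_n); k2 = f(t_n + h, state_n + h·k1); state_{n+1} = state_n + (h/2)·(k1 + k2).
0.000000: (0.800000, -1.640000)
  k1 = (3.058800, -4.011600)
  predictor → (1.748228, -2.883596)
  k2 = (5.514897, -7.583031)
  → (2.128923, -3.437168)
(u(0.31), v(0.31)) ≈ (2.1289, -3.4372)

2.1289, -3.4372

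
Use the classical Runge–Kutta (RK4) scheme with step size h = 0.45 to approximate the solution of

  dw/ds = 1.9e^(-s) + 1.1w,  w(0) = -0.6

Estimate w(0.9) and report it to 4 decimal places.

RK4: k1 = f(s_n, w_n); k2 = f(s_n + h/2, w_n + (h/2)·k1); k3 = f(s_n + h/2, w_n + (h/2)·k2); k4 = f(s_n + h, w_n + h·k3); w_{n+1} = w_n + (h/6)·(k1 + 2k2 + 2k3 + k4).
s=0.000000, w=-0.600000:
  k1 = f(0.000000, -0.600000) = 1.240000
  k2 = f(0.225000, -0.321000) = 1.164081
  k3 = f(0.225000, -0.338082) = 1.145291
  k4 = f(0.450000, -0.084619) = 1.118412
  w ← -0.600000 + (0.45/6)·(k1 + 2k2 + 2k3 + k4) = -0.076713
s=0.450000, w=-0.076713:
  k1 = f(0.450000, -0.076713) = 1.127109
  k2 = f(0.675000, 0.176886) = 1.161972
  k3 = f(0.675000, 0.184730) = 1.170601
  k4 = f(0.900000, 0.450057) = 1.267545
  w ← -0.076713 + (0.45/6)·(k1 + 2k2 + 2k3 + k4) = 0.452772
w(0.9) ≈ 0.4528

0.4528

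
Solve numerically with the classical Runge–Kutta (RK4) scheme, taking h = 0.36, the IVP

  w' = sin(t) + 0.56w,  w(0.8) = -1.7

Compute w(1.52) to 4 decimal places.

-1.7572

RK4: k1 = f(t_n, w_n); k2 = f(t_n + h/2, w_n + (h/2)·k1); k3 = f(t_n + h/2, w_n + (h/2)·k2); k4 = f(t_n + h, w_n + h·k3); w_{n+1} = w_n + (h/6)·(k1 + 2k2 + 2k3 + k4).
t=0.800000, w=-1.700000:
  k1 = f(0.800000, -1.700000) = -0.234644
  k2 = f(0.980000, -1.742236) = -0.145155
  k3 = f(0.980000, -1.726128) = -0.136134
  k4 = f(1.160000, -1.749008) = -0.062642
  w ← -1.700000 + (0.36/6)·(k1 + 2k2 + 2k3 + k4) = -1.751592
t=1.160000, w=-1.751592:
  k1 = f(1.160000, -1.751592) = -0.064088
  k2 = f(1.340000, -1.763128) = -0.013867
  k3 = f(1.340000, -1.754088) = -0.008805
  k4 = f(1.520000, -1.754761) = 0.016044
  w ← -1.751592 + (0.36/6)·(k1 + 2k2 + 2k3 + k4) = -1.757195
w(1.52) ≈ -1.7572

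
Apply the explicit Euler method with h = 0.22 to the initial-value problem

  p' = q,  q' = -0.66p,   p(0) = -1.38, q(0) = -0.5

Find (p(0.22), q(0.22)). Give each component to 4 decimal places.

-1.4900, -0.2996

Euler on (p,q): p_{n+1} = p_n + h·p', q_{n+1} = q_n + h·q'.
0.000000: (-1.380000, -0.500000); f=(-0.500000, 0.910800) → (-1.490000, -0.299624)
(p(0.22), q(0.22)) ≈ (-1.4900, -0.2996)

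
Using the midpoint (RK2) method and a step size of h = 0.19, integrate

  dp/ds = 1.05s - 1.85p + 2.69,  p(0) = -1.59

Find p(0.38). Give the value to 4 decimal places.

Midpoint: k1 = f(s_n, p_n); k2 = f(s_n + h/2, p_n + (h/2)·k1); p_{n+1} = p_n + h·k2.
s=0.000000, p=-1.590000:
  k1 = f(0.000000, -1.590000) = 5.631500
  k2 = f(0.095000, -1.055007) = 4.741514
  p ← -1.590000 + 0.19·4.741514 = -0.689112
s=0.190000, p=-0.689112:
  k1 = f(0.190000, -0.689112) = 4.164358
  k2 = f(0.285000, -0.293498) = 3.532222
  p ← -0.689112 + 0.19·3.532222 = -0.017990
p(0.38) ≈ -0.0180

-0.0180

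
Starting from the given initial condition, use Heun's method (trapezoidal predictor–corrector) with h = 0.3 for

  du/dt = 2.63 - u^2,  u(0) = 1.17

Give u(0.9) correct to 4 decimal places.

Heun: k1 = f(t_n, u_n); k2 = f(t_n + h, u_n + h·k1); u_{n+1} = u_n + (h/2)·(k1 + k2).
t=0.000000, u=1.170000:
  k1 = f(0.000000, 1.170000) = 1.261100
  k2 = f(0.300000, 1.548330) = 0.232674
  u ← 1.170000 + (0.3/2)·(1.261100 + 0.232674) = 1.394066
t=0.300000, u=1.394066:
  k1 = f(0.300000, 1.394066) = 0.686580
  k2 = f(0.600000, 1.600040) = 0.069872
  u ← 1.394066 + (0.3/2)·(0.686580 + 0.069872) = 1.507534
t=0.600000, u=1.507534:
  k1 = f(0.600000, 1.507534) = 0.357342
  k2 = f(0.900000, 1.614736) = 0.022626
  u ← 1.507534 + (0.3/2)·(0.357342 + 0.022626) = 1.564529
u(0.9) ≈ 1.5645

1.5645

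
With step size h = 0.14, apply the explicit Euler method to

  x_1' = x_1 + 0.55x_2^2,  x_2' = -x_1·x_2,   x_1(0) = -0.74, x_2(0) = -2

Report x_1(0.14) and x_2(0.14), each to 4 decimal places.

-0.5356, -2.2072

Euler on (x_1,x_2): x_1_{n+1} = x_1_n + h·x_1', x_2_{n+1} = x_2_n + h·x_2'.
0.000000: (-0.740000, -2.000000); f=(1.460000, -1.480000) → (-0.535600, -2.207200)
(x_1(0.14), x_2(0.14)) ≈ (-0.5356, -2.2072)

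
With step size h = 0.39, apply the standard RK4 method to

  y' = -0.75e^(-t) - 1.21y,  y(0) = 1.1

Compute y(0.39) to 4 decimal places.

RK4: k1 = f(t_n, y_n); k2 = f(t_n + h/2, y_n + (h/2)·k1); k3 = f(t_n + h/2, y_n + (h/2)·k2); k4 = f(t_n + h, y_n + h·k3); y_{n+1} = y_n + (h/6)·(k1 + 2k2 + 2k3 + k4).
t=0.000000, y=1.100000:
  k1 = f(0.000000, 1.100000) = -2.081000
  k2 = f(0.195000, 0.694205) = -1.457114
  k3 = f(0.195000, 0.815863) = -1.604320
  k4 = f(0.390000, 0.474315) = -1.081714
  y ← 1.100000 + (0.39/6)·(k1 + 2k2 + 2k3 + k4) = 0.496437
y(0.39) ≈ 0.4964

0.4964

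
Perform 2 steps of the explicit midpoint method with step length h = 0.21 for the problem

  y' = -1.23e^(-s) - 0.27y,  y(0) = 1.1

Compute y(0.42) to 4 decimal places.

0.5867

Midpoint: k1 = f(s_n, y_n); k2 = f(s_n + h/2, y_n + (h/2)·k1); y_{n+1} = y_n + h·k2.
s=0.000000, y=1.100000:
  k1 = f(0.000000, 1.100000) = -1.527000
  k2 = f(0.105000, 0.939665) = -1.361109
  y ← 1.100000 + 0.21·(-1.361109) = 0.814167
s=0.210000, y=0.814167:
  k1 = f(0.210000, 0.814167) = -1.216844
  k2 = f(0.315000, 0.686399) = -1.082968
  y ← 0.814167 + 0.21·(-1.082968) = 0.586744
y(0.42) ≈ 0.5867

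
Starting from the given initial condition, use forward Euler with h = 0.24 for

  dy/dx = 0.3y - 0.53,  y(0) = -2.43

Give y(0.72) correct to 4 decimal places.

-3.4033

Euler: y_{n+1} = y_n + h·f(x_n, y_n).
x=0.000000, y=-2.430000: f=-1.259000 → y ← -2.430000 + 0.24·(-1.259000) = -2.732160
x=0.240000, y=-2.732160: f=-1.349648 → y ← -2.732160 + 0.24·(-1.349648) = -3.056076
x=0.480000, y=-3.056076: f=-1.446823 → y ← -3.056076 + 0.24·(-1.446823) = -3.403313
y(0.72) ≈ -3.4033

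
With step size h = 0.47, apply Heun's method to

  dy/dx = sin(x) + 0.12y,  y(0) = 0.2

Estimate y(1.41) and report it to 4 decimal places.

Heun: k1 = f(x_n, y_n); k2 = f(x_n + h, y_n + h·k1); y_{n+1} = y_n + (h/2)·(k1 + k2).
x=0.000000, y=0.200000:
  k1 = f(0.000000, 0.200000) = 0.024000
  k2 = f(0.470000, 0.211280) = 0.478240
  y ← 0.200000 + (0.47/2)·(0.024000 + 0.478240) = 0.318026
x=0.470000, y=0.318026:
  k1 = f(0.470000, 0.318026) = 0.491049
  k2 = f(0.940000, 0.548820) = 0.873416
  y ← 0.318026 + (0.47/2)·(0.491049 + 0.873416) = 0.638676
x=0.940000, y=0.638676:
  k1 = f(0.940000, 0.638676) = 0.884199
  k2 = f(1.410000, 1.054249) = 1.113610
  y ← 0.638676 + (0.47/2)·(0.884199 + 1.113610) = 1.108161
y(1.41) ≈ 1.1082

1.1082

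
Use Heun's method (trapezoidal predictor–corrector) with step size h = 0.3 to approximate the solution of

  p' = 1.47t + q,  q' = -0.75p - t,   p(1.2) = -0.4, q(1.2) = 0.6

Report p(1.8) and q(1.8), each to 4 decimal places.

1.0453, -0.4465

Heun on (p,q): k1 = f(t_n, state_n); k2 = f(t_n + h, state_n + h·k1); state_{n+1} = state_n + (h/2)·(k1 + k2).
1.200000: (-0.400000, 0.600000)
  k1 = (2.364000, -0.900000)
  predictor → (0.309200, 0.330000)
  k2 = (2.535000, -1.731900)
  → (0.334850, 0.205215)
1.500000: (0.334850, 0.205215)
  k1 = (2.410215, -1.751138)
  predictor → (1.057914, -0.320126)
  k2 = (2.325874, -2.593436)
  → (1.045263, -0.446471)
(p(1.8), q(1.8)) ≈ (1.0453, -0.4465)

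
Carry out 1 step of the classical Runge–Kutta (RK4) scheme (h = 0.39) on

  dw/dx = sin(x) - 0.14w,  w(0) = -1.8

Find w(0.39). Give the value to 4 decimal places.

RK4: k1 = f(x_n, w_n); k2 = f(x_n + h/2, w_n + (h/2)·k1); k3 = f(x_n + h/2, w_n + (h/2)·k2); k4 = f(x_n + h, w_n + h·k3); w_{n+1} = w_n + (h/6)·(k1 + 2k2 + 2k3 + k4).
x=0.000000, w=-1.800000:
  k1 = f(0.000000, -1.800000) = 0.252000
  k2 = f(0.195000, -1.750860) = 0.438887
  k3 = f(0.195000, -1.714417) = 0.433785
  k4 = f(0.390000, -1.630824) = 0.608504
  w ← -1.800000 + (0.39/6)·(k1 + 2k2 + 2k3 + k4) = -1.630620
w(0.39) ≈ -1.6306

-1.6306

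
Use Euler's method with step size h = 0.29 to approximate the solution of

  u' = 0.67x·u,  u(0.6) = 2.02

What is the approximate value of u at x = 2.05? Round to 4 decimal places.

Euler: u_{n+1} = u_n + h·f(x_n, u_n).
x=0.600000, u=2.020000: f=0.812040 → u ← 2.020000 + 0.29·0.812040 = 2.255492
x=0.890000, u=2.255492: f=1.344950 → u ← 2.255492 + 0.29·1.344950 = 2.645527
x=1.180000, u=2.645527: f=2.091554 → u ← 2.645527 + 0.29·2.091554 = 3.252078
x=1.470000, u=3.252078: f=3.202971 → u ← 3.252078 + 0.29·3.202971 = 4.180939
x=1.760000, u=4.180939: f=4.930163 → u ← 4.180939 + 0.29·4.930163 = 5.610687
u(2.05) ≈ 5.6107

5.6107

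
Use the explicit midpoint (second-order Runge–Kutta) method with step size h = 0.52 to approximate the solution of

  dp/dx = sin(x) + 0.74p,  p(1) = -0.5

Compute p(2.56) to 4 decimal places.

1.0453

Midpoint: k1 = f(x_n, p_n); k2 = f(x_n + h/2, p_n + (h/2)·k1); p_{n+1} = p_n + h·k2.
x=1.000000, p=-0.500000:
  k1 = f(1.000000, -0.500000) = 0.471471
  k2 = f(1.260000, -0.377418) = 0.672801
  p ← -0.500000 + 0.52·0.672801 = -0.150143
x=1.520000, p=-0.150143:
  k1 = f(1.520000, -0.150143) = 0.887604
  k2 = f(1.780000, 0.080634) = 1.037866
  p ← -0.150143 + 0.52·1.037866 = 0.389547
x=2.040000, p=0.389547:
  k1 = f(2.040000, 0.389547) = 1.180193
  k2 = f(2.300000, 0.696397) = 1.261039
  p ← 0.389547 + 0.52·1.261039 = 1.045287
p(2.56) ≈ 1.0453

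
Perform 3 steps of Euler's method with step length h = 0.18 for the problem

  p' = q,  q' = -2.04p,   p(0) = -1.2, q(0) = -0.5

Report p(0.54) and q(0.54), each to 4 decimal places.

-1.2261, 0.8919

Euler on (p,q): p_{n+1} = p_n + h·p', q_{n+1} = q_n + h·q'.
0.000000: (-1.200000, -0.500000); f=(-0.500000, 2.448000) → (-1.290000, -0.059360)
0.180000: (-1.290000, -0.059360); f=(-0.059360, 2.631600) → (-1.300685, 0.414328)
0.360000: (-1.300685, 0.414328); f=(0.414328, 2.653397) → (-1.226106, 0.891939)
(p(0.54), q(0.54)) ≈ (-1.2261, 0.8919)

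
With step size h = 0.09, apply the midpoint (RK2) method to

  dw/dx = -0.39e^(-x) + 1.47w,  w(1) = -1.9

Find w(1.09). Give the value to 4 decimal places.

Midpoint: k1 = f(x_n, w_n); k2 = f(x_n + h/2, w_n + (h/2)·k1); w_{n+1} = w_n + h·k2.
x=1.000000, w=-1.900000:
  k1 = f(1.000000, -1.900000) = -2.936473
  k2 = f(1.045000, -2.032141) = -3.124407
  w ← -1.900000 + 0.09·(-3.124407) = -2.181197
w(1.09) ≈ -2.1812

-2.1812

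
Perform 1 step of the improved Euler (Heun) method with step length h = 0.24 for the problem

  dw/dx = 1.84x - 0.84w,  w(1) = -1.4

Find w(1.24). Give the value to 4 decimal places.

-0.6961

Heun: k1 = f(x_n, w_n); k2 = f(x_n + h, w_n + h·k1); w_{n+1} = w_n + (h/2)·(k1 + k2).
x=1.000000, w=-1.400000:
  k1 = f(1.000000, -1.400000) = 3.016000
  k2 = f(1.240000, -0.676160) = 2.849574
  w ← -1.400000 + (0.24/2)·(3.016000 + 2.849574) = -0.696131
w(1.24) ≈ -0.6961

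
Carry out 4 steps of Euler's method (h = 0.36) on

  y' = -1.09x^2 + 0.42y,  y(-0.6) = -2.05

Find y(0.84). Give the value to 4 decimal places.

-3.9428

Euler: y_{n+1} = y_n + h·f(x_n, y_n).
x=-0.600000, y=-2.050000: f=-1.253400 → y ← -2.050000 + 0.36·(-1.253400) = -2.501224
x=-0.240000, y=-2.501224: f=-1.113298 → y ← -2.501224 + 0.36·(-1.113298) = -2.902011
x=0.120000, y=-2.902011: f=-1.234541 → y ← -2.902011 + 0.36·(-1.234541) = -3.346446
x=0.480000, y=-3.346446: f=-1.656643 → y ← -3.346446 + 0.36·(-1.656643) = -3.942838
y(0.84) ≈ -3.9428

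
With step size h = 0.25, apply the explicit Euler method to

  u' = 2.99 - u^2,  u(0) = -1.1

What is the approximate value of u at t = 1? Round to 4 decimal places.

1.3460

Euler: u_{n+1} = u_n + h·f(t_n, u_n).
t=0.000000, u=-1.100000: f=1.780000 → u ← -1.100000 + 0.25·1.780000 = -0.655000
t=0.250000, u=-0.655000: f=2.560975 → u ← -0.655000 + 0.25·2.560975 = -0.014756
t=0.500000, u=-0.014756: f=2.989782 → u ← -0.014756 + 0.25·2.989782 = 0.732689
t=0.750000, u=0.732689: f=2.453166 → u ← 0.732689 + 0.25·2.453166 = 1.345981
u(1) ≈ 1.3460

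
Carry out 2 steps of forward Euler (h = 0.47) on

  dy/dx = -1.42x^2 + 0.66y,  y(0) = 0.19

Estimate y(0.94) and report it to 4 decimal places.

0.1787

Euler: y_{n+1} = y_n + h·f(x_n, y_n).
x=0.000000, y=0.190000: f=0.125400 → y ← 0.190000 + 0.47·0.125400 = 0.248938
x=0.470000, y=0.248938: f=-0.149379 → y ← 0.248938 + 0.47·(-0.149379) = 0.178730
y(0.94) ≈ 0.1787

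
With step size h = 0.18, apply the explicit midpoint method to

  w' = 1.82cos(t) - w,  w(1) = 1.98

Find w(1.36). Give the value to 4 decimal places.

1.5837

Midpoint: k1 = f(t_n, w_n); k2 = f(t_n + h/2, w_n + (h/2)·k1); w_{n+1} = w_n + h·k2.
t=1.000000, w=1.980000:
  k1 = f(1.000000, 1.980000) = -0.996650
  k2 = f(1.090000, 1.890302) = -1.048578
  w ← 1.980000 + 0.18·(-1.048578) = 1.791256
t=1.180000, w=1.791256:
  k1 = f(1.180000, 1.791256) = -1.097973
  k2 = f(1.270000, 1.692438) = -1.153207
  w ← 1.791256 + 0.18·(-1.153207) = 1.583679
w(1.36) ≈ 1.5837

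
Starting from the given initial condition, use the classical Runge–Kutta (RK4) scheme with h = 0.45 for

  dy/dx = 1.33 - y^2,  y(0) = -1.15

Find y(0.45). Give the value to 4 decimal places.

-1.1441

RK4: k1 = f(x_n, y_n); k2 = f(x_n + h/2, y_n + (h/2)·k1); k3 = f(x_n + h/2, y_n + (h/2)·k2); k4 = f(x_n + h, y_n + h·k3); y_{n+1} = y_n + (h/6)·(k1 + 2k2 + 2k3 + k4).
x=0.000000, y=-1.150000:
  k1 = f(0.000000, -1.150000) = 0.007500
  k2 = f(0.225000, -1.148312) = 0.011378
  k3 = f(0.225000, -1.147440) = 0.013382
  k4 = f(0.450000, -1.143978) = 0.021314
  y ← -1.150000 + (0.45/6)·(k1 + 2k2 + 2k3 + k4) = -1.144125
y(0.45) ≈ -1.1441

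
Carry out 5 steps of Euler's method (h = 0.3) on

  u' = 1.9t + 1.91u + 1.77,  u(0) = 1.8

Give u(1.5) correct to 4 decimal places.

Euler: u_{n+1} = u_n + h·f(t_n, u_n).
t=0.000000, u=1.800000: f=5.208000 → u ← 1.800000 + 0.3·5.208000 = 3.362400
t=0.300000, u=3.362400: f=8.762184 → u ← 3.362400 + 0.3·8.762184 = 5.991055
t=0.600000, u=5.991055: f=14.352915 → u ← 5.991055 + 0.3·14.352915 = 10.296930
t=0.900000, u=10.296930: f=23.147136 → u ← 10.296930 + 0.3·23.147136 = 17.241071
t=1.200000, u=17.241071: f=36.980445 → u ← 17.241071 + 0.3·36.980445 = 28.335204
u(1.5) ≈ 28.3352

28.3352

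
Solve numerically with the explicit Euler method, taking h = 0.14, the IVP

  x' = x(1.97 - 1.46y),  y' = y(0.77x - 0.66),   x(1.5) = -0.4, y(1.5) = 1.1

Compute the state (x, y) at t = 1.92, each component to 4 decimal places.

-0.5038, 0.7040

Euler on (x,y): x_{n+1} = x_n + h·x', y_{n+1} = y_n + h·y'.
1.500000: (-0.400000, 1.100000); f=(-0.145600, -1.064800) → (-0.420384, 0.950928)
1.640000: (-0.420384, 0.950928); f=(-0.244514, -0.935424) → (-0.454616, 0.819969)
1.780000: (-0.454616, 0.819969); f=(-0.351348, -0.828213) → (-0.503805, 0.704019)
(x(1.92), y(1.92)) ≈ (-0.5038, 0.7040)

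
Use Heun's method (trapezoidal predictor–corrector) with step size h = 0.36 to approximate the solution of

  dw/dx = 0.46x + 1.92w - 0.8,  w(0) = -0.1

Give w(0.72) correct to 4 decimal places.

-1.3405

Heun: k1 = f(x_n, w_n); k2 = f(x_n + h, w_n + h·k1); w_{n+1} = w_n + (h/2)·(k1 + k2).
x=0.000000, w=-0.100000:
  k1 = f(0.000000, -0.100000) = -0.992000
  k2 = f(0.360000, -0.457120) = -1.512070
  w ← -0.100000 + (0.36/2)·(-0.992000 + (-1.512070)) = -0.550733
x=0.360000, w=-0.550733:
  k1 = f(0.360000, -0.550733) = -1.691807
  k2 = f(0.720000, -1.159783) = -2.695584
  w ← -0.550733 + (0.36/2)·(-1.691807 + (-2.695584)) = -1.340463
w(0.72) ≈ -1.3405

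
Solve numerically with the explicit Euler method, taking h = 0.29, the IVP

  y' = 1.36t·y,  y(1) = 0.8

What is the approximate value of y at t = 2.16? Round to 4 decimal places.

4.7467

Euler: y_{n+1} = y_n + h·f(t_n, y_n).
t=1.000000, y=0.800000: f=1.088000 → y ← 0.800000 + 0.29·1.088000 = 1.115520
t=1.290000, y=1.115520: f=1.957068 → y ← 1.115520 + 0.29·1.957068 = 1.683070
t=1.580000, y=1.683070: f=3.616580 → y ← 1.683070 + 0.29·3.616580 = 2.731878
t=1.870000, y=2.731878: f=6.947712 → y ← 2.731878 + 0.29·6.947712 = 4.746715
y(2.16) ≈ 4.7467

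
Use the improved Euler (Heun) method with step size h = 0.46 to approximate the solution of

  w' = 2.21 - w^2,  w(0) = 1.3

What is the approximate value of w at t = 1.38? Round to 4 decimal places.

Heun: k1 = f(t_n, w_n); k2 = f(t_n + h, w_n + h·k1); w_{n+1} = w_n + (h/2)·(k1 + k2).
t=0.000000, w=1.300000:
  k1 = f(0.000000, 1.300000) = 0.520000
  k2 = f(0.460000, 1.539200) = -0.159137
  w ← 1.300000 + (0.46/2)·(0.520000 + (-0.159137)) = 1.382999
t=0.460000, w=1.382999:
  k1 = f(0.460000, 1.382999) = 0.297315
  k2 = f(0.920000, 1.519763) = -0.099681
  w ← 1.382999 + (0.46/2)·(0.297315 + (-0.099681)) = 1.428454
t=0.920000, w=1.428454:
  k1 = f(0.920000, 1.428454) = 0.169518
  k2 = f(1.380000, 1.506433) = -0.059339
  w ← 1.428454 + (0.46/2)·(0.169518 + (-0.059339)) = 1.453795
w(1.38) ≈ 1.4538

1.4538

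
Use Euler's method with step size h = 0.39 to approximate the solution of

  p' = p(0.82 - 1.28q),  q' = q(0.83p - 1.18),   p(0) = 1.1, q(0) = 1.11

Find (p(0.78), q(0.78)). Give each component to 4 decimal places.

0.6935, 0.8079

Euler on (p,q): p_{n+1} = p_n + h·p', q_{n+1} = q_n + h·q'.
0.000000: (1.100000, 1.110000); f=(-0.660880, -0.296370) → (0.842257, 0.994416)
0.390000: (0.842257, 0.994416); f=(-0.381418, -0.478241) → (0.693504, 0.807902)
(p(0.78), q(0.78)) ≈ (0.6935, 0.8079)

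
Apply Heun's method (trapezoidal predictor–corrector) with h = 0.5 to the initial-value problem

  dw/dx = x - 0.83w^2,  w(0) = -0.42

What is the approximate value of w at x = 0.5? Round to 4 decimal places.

-0.3821

Heun: k1 = f(x_n, w_n); k2 = f(x_n + h, w_n + h·k1); w_{n+1} = w_n + (h/2)·(k1 + k2).
x=0.000000, w=-0.420000:
  k1 = f(0.000000, -0.420000) = -0.146412
  k2 = f(0.500000, -0.493206) = 0.298101
  w ← -0.420000 + (0.5/2)·(-0.146412 + 0.298101) = -0.382078
w(0.5) ≈ -0.3821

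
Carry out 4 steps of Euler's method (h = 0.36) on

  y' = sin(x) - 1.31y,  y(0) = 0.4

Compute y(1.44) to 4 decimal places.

0.5095

Euler: y_{n+1} = y_n + h·f(x_n, y_n).
x=0.000000, y=0.400000: f=-0.524000 → y ← 0.400000 + 0.36·(-0.524000) = 0.211360
x=0.360000, y=0.211360: f=0.075393 → y ← 0.211360 + 0.36·0.075393 = 0.238501
x=0.720000, y=0.238501: f=0.346948 → y ← 0.238501 + 0.36·0.346948 = 0.363403
x=1.080000, y=0.363403: f=0.405900 → y ← 0.363403 + 0.36·0.405900 = 0.509527
y(1.44) ≈ 0.5095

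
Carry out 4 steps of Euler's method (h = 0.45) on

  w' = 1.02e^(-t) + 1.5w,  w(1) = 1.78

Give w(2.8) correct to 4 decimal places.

Euler: w_{n+1} = w_n + h·f(t_n, w_n).
t=1.000000, w=1.780000: f=3.045237 → w ← 1.780000 + 0.45·3.045237 = 3.150357
t=1.450000, w=3.150357: f=4.964797 → w ← 3.150357 + 0.45·4.964797 = 5.384515
t=1.900000, w=5.384515: f=8.229333 → w ← 5.384515 + 0.45·8.229333 = 9.087715
t=2.350000, w=9.087715: f=13.728849 → w ← 9.087715 + 0.45·13.728849 = 15.265697
w(2.8) ≈ 15.2657

15.2657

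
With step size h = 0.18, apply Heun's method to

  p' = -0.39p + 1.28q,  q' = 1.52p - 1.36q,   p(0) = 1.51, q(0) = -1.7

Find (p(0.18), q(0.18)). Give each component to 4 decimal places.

1.1253, -1.0403

Heun on (p,q): k1 = f(x_n, state_n); k2 = f(x_n + h, state_n + h·k1); state_{n+1} = state_n + (h/2)·(k1 + k2).
0.000000: (1.510000, -1.700000)
  k1 = (-2.764900, 4.607200)
  predictor → (1.012318, -0.870704)
  k2 = (-1.509305, 2.722881)
  → (1.125322, -1.040293)
(p(0.18), q(0.18)) ≈ (1.1253, -1.0403)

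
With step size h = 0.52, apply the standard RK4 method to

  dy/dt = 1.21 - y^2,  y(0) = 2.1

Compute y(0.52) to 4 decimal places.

1.3400

RK4: k1 = f(t_n, y_n); k2 = f(t_n + h/2, y_n + (h/2)·k1); k3 = f(t_n + h/2, y_n + (h/2)·k2); k4 = f(t_n + h, y_n + h·k3); y_{n+1} = y_n + (h/6)·(k1 + 2k2 + 2k3 + k4).
t=0.000000, y=2.100000:
  k1 = f(0.000000, 2.100000) = -3.200000
  k2 = f(0.260000, 1.268000) = -0.397824
  k3 = f(0.260000, 1.996566) = -2.776275
  k4 = f(0.520000, 0.656337) = 0.779222
  y ← 2.100000 + (0.52/6)·(k1 + 2k2 + 2k3 + k4) = 1.340022
y(0.52) ≈ 1.3400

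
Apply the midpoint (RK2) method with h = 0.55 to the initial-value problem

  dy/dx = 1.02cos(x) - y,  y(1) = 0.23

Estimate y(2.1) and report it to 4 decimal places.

Midpoint: k1 = f(x_n, y_n); k2 = f(x_n + h/2, y_n + (h/2)·k1); y_{n+1} = y_n + h·k2.
x=1.000000, y=0.230000:
  k1 = f(1.000000, 0.230000) = 0.321108
  k2 = f(1.275000, 0.318305) = -0.020973
  y ← 0.230000 + 0.55·(-0.020973) = 0.218465
x=1.550000, y=0.218465:
  k1 = f(1.550000, 0.218465) = -0.197254
  k2 = f(1.825000, 0.164220) = -0.420724
  y ← 0.218465 + 0.55·(-0.420724) = -0.012933
y(2.1) ≈ -0.0129

-0.0129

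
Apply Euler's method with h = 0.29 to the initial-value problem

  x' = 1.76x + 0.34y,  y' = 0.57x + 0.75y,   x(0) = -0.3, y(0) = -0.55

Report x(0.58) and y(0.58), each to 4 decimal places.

-0.8372, -0.9595

Euler on (x,y): x_{n+1} = x_n + h·x', y_{n+1} = y_n + h·y'.
0.000000: (-0.300000, -0.550000); f=(-0.715000, -0.583500) → (-0.507350, -0.719215)
0.290000: (-0.507350, -0.719215); f=(-1.137469, -0.828601) → (-0.837216, -0.959509)
(x(0.58), y(0.58)) ≈ (-0.8372, -0.9595)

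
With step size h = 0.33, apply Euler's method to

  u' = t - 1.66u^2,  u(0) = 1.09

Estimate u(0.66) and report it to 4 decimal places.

Euler: u_{n+1} = u_n + h·f(t_n, u_n).
t=0.000000, u=1.090000: f=-1.972246 → u ← 1.090000 + 0.33·(-1.972246) = 0.439159
t=0.330000, u=0.439159: f=0.009852 → u ← 0.439159 + 0.33·0.009852 = 0.442410
u(0.66) ≈ 0.4424

0.4424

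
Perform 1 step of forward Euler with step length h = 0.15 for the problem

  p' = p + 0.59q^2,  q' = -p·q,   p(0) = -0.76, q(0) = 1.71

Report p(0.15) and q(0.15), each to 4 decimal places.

Euler on (p,q): p_{n+1} = p_n + h·p', q_{n+1} = q_n + h·q'.
0.000000: (-0.760000, 1.710000); f=(0.965219, 1.299600) → (-0.615217, 1.904940)
(p(0.15), q(0.15)) ≈ (-0.6152, 1.9049)

-0.6152, 1.9049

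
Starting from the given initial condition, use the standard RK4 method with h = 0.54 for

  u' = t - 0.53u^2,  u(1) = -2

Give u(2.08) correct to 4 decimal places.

-9.0845

RK4: k1 = f(t_n, u_n); k2 = f(t_n + h/2, u_n + (h/2)·k1); k3 = f(t_n + h/2, u_n + (h/2)·k2); k4 = f(t_n + h, u_n + h·k3); u_{n+1} = u_n + (h/6)·(k1 + 2k2 + 2k3 + k4).
t=1.000000, u=-2.000000:
  k1 = f(1.000000, -2.000000) = -1.120000
  k2 = f(1.270000, -2.302400) = -1.539554
  k3 = f(1.270000, -2.415680) = -1.822819
  k4 = f(1.540000, -2.984322) = -3.180276
  u ← -2.000000 + (0.54/6)·(k1 + 2k2 + 2k3 + k4) = -2.992252
t=1.540000, u=-2.992252:
  k1 = f(1.540000, -2.992252) = -3.205393
  k2 = f(1.810000, -3.857708) = -6.077414
  k3 = f(1.810000, -4.633154) = -9.567040
  k4 = f(2.080000, -8.158454) = -33.196996
  u ← -2.992252 + (0.54/6)·(k1 + 2k2 + 2k3 + k4) = -9.084469
u(2.08) ≈ -9.0845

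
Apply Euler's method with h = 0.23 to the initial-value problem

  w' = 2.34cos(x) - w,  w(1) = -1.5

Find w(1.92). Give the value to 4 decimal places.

-0.3061

Euler: w_{n+1} = w_n + h·f(x_n, w_n).
x=1.000000, w=-1.500000: f=2.764307 → w ← -1.500000 + 0.23·2.764307 = -0.864209
x=1.230000, w=-0.864209: f=1.646326 → w ← -0.864209 + 0.23·1.646326 = -0.485554
x=1.460000, w=-0.485554: f=0.744288 → w ← -0.485554 + 0.23·0.744288 = -0.314368
x=1.690000, w=-0.314368: f=0.036092 → w ← -0.314368 + 0.23·0.036092 = -0.306067
w(1.92) ≈ -0.3061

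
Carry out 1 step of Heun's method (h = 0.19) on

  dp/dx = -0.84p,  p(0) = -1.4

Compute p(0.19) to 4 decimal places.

Heun: k1 = f(x_n, p_n); k2 = f(x_n + h, p_n + h·k1); p_{n+1} = p_n + (h/2)·(k1 + k2).
x=0.000000, p=-1.400000:
  k1 = f(0.000000, -1.400000) = 1.176000
  k2 = f(0.190000, -1.176560) = 0.988310
  p ← -1.400000 + (0.19/2)·(1.176000 + 0.988310) = -1.194391
p(0.19) ≈ -1.1944

-1.1944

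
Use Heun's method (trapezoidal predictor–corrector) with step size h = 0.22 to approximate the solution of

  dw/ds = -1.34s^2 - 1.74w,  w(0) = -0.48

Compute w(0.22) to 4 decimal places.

Heun: k1 = f(s_n, w_n); k2 = f(s_n + h, w_n + h·k1); w_{n+1} = w_n + (h/2)·(k1 + k2).
s=0.000000, w=-0.480000:
  k1 = f(0.000000, -0.480000) = 0.835200
  k2 = f(0.220000, -0.296256) = 0.450629
  w ← -0.480000 + (0.22/2)·(0.835200 + 0.450629) = -0.338559
w(0.22) ≈ -0.3386

-0.3386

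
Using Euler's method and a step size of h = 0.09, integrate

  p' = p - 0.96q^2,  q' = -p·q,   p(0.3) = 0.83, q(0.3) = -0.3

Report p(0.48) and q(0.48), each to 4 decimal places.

0.9710, -0.2552

Euler on (p,q): p_{n+1} = p_n + h·p', q_{n+1} = q_n + h·q'.
0.300000: (0.830000, -0.300000); f=(0.743600, 0.249000) → (0.896924, -0.277590)
0.390000: (0.896924, -0.277590); f=(0.822950, 0.248977) → (0.970990, -0.255182)
(p(0.48), q(0.48)) ≈ (0.9710, -0.2552)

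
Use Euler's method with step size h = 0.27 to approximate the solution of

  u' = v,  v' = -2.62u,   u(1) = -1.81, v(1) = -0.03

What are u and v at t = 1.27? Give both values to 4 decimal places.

Euler on (u,v): u_{n+1} = u_n + h·u', v_{n+1} = v_n + h·v'.
1.000000: (-1.810000, -0.030000); f=(-0.030000, 4.742200) → (-1.818100, 1.250394)
(u(1.27), v(1.27)) ≈ (-1.8181, 1.2504)

-1.8181, 1.2504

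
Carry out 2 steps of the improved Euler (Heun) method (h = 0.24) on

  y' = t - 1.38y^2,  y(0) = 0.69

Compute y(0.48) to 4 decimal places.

Heun: k1 = f(t_n, y_n); k2 = f(t_n + h, y_n + h·k1); y_{n+1} = y_n + (h/2)·(k1 + k2).
t=0.000000, y=0.690000:
  k1 = f(0.000000, 0.690000) = -0.657018
  k2 = f(0.240000, 0.532316) = -0.151037
  y ← 0.690000 + (0.24/2)·(-0.657018 + (-0.151037)) = 0.593033
t=0.240000, y=0.593033:
  k1 = f(0.240000, 0.593033) = -0.245330
  k2 = f(0.480000, 0.534154) = 0.086257
  y ← 0.593033 + (0.24/2)·(-0.245330 + 0.086257) = 0.573945
y(0.48) ≈ 0.5739

0.5739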